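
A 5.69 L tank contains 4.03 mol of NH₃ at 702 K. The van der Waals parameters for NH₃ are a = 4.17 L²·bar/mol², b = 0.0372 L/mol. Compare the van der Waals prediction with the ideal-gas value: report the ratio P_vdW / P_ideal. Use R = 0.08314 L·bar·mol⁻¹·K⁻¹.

P_vdW / P_ideal ≈ 0.9765

Ideal: P_ideal = nRT/V = (4.03)(0.08314)(702)/5.69 = 41.3371 bar
vdW: P = nRT/(V − nb) − a n²/V² = 235.208/5.54008 − 67.7246/32.3761 = 42.4557 − 2.09181 = 40.3639 bar
Ratio = 40.3639/41.3371 = 0.9765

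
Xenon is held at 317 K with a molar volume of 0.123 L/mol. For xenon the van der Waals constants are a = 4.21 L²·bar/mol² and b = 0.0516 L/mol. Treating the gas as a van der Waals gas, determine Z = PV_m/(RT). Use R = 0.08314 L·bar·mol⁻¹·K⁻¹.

P = RT/(V_m − b) − a/V_m² = (0.08314)(317)/(0.123 − 0.0516) − 4.21/(0.123)²
  = 26.355/0.071400 − 278.27 = 369.12 − 278.27 = 90.85 bar
Z = PV_m/(RT) = (90.85)(0.123)/((0.08314)(317)) = 11.175/26.355 = 0.4240

Z ≈ 0.4240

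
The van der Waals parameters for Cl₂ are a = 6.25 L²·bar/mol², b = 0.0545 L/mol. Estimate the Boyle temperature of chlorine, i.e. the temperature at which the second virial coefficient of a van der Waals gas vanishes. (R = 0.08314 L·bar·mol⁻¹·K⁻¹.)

For a van der Waals gas the second virial coefficient B₂ = b − a/(RT) vanishes at T_B = a/(Rb).
T_B = 6.25/(0.08314×0.0545) = 6.25/0.0045311 = 1379 K

T_B ≈ 1379 K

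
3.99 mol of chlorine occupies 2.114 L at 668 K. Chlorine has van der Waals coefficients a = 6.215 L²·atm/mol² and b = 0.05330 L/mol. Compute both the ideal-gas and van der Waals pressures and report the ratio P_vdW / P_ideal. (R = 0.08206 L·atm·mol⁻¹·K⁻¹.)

P_vdW / P_ideal ≈ 0.8979

Ideal: P_ideal = nRT/V = (3.99)(0.08206)(668)/2.114 = 103.461 atm
vdW: P = nRT/(V − nb) − a n²/V² = 218.716/1.90133 − 98.9434/4.46900 = 115.033 − 22.1399 = 92.893 atm
Ratio = 92.893/103.461 = 0.8979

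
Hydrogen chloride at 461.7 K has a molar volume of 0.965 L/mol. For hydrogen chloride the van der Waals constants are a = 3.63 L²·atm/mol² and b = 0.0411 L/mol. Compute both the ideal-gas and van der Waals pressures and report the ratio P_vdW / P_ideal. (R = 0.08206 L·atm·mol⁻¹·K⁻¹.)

P_vdW / P_ideal ≈ 0.9452

Ideal: P_ideal = RT/V_m = (0.08206)(461.7)/0.965 = 39.2612 atm
vdW: P = RT/(V_m − b) − a/V_m² = 37.8871/0.923900 − 3.63/0.931225 = 41.0078 − 3.89809 = 37.1097 atm
Ratio = 37.1097/39.2612 = 0.9452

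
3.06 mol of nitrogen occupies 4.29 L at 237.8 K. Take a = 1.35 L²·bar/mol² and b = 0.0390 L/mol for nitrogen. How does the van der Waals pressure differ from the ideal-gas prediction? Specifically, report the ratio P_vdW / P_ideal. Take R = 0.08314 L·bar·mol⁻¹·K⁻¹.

P_vdW / P_ideal ≈ 0.9799

Ideal: P_ideal = nRT/V = (3.06)(0.08314)(237.8)/4.29 = 14.1022 bar
vdW: P = nRT/(V − nb) − a n²/V² = 60.4983/4.17066 − 12.6409/18.4041 = 14.5057 − 0.686852 = 13.8188 bar
Ratio = 13.8188/14.1022 = 0.9799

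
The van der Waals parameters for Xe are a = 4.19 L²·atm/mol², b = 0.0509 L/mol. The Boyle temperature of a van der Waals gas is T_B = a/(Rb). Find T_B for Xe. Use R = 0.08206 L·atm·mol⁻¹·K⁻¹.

For a van der Waals gas the second virial coefficient B₂ = b − a/(RT) vanishes at T_B = a/(Rb).
T_B = 4.19/(0.08206×0.0509) = 4.19/0.0041769 = 1003 K

T_B ≈ 1003 K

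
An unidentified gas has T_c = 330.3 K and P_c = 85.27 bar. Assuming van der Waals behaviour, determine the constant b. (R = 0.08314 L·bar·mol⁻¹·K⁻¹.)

From T_c = 8a/(27Rb) and P_c = a/(27b²): b = R T_c/(8 P_c).
b = (0.08314)(330.3)/(8×85.27) = 27.461/682.16 = 0.04026 L/mol

b ≈ 0.04026 L/mol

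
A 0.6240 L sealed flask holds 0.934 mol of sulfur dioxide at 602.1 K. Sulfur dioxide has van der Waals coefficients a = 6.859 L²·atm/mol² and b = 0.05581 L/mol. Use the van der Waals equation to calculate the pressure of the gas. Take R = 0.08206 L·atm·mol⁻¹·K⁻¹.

P = nRT/(V − nb) − a n²/V²
nRT/(V − nb) = (0.934)(0.08206)(602.1)/(0.6240 − 0.934×0.05581) = 46.147/0.57187 = 80.695 atm
a n²/V² = (6.859)(0.934)²/(0.6240)² = 15.367 atm
P = 80.695 − 15.367 = 65.33 atm

P ≈ 65.33 atm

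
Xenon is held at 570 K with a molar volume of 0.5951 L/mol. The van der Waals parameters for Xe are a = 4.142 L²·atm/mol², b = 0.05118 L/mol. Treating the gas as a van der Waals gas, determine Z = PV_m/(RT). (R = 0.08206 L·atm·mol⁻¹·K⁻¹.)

P = RT/(V_m − b) − a/V_m² = (0.08206)(570)/(0.5951 − 0.05118) − 4.142/(0.5951)²
  = 46.774/0.54392 − 11.696 = 85.994 − 11.696 = 74.298 atm
Z = PV_m/(RT) = (74.298)(0.5951)/((0.08206)(570)) = 44.215/46.774 = 0.9453

Z ≈ 0.9453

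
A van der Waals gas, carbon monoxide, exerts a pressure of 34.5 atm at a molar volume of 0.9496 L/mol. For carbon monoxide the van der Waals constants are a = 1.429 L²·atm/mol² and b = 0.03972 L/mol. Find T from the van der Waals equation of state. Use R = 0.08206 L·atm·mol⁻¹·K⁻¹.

T = (P + a/V_m²)(V_m − b)/R
P + a/V_m² = 34.5 + 1.429/(0.9496)² = 36.085 atm
V_m − b = 0.9496 − 0.03972 = 0.90988 L/mol
T = (36.085)(0.90988)/0.08206 = 400.1 K

T ≈ 400.1 K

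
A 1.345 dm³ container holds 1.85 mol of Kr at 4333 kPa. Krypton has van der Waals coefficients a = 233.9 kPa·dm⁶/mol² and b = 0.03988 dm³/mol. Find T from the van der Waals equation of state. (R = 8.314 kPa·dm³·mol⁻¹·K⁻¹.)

T ≈ 394.7 K

T = (P + a n²/V²)(V − nb)/(nR)
P + a n²/V² = 4333 + (233.9)(1.85)²/(1.345)² = 4775.5 kPa
V − nb = 1.345 − (1.85)(0.03988) = 1.2712 dm³
T = (4775.5)(1.2712)/((1.85)(8.314)) = 394.7 K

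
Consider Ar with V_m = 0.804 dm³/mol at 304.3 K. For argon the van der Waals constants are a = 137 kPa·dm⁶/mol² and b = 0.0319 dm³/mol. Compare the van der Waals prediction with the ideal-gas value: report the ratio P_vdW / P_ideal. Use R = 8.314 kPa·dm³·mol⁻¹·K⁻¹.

P_vdW / P_ideal ≈ 0.9740

Ideal: P_ideal = RT/V_m = (8.314)(304.3)/0.804 = 3146.70 kPa
vdW: P = RT/(V_m − b) − a/V_m² = 2529.95/0.772100 − 137/0.646416 = 3276.71 − 211.938 = 3064.77 kPa
Ratio = 3064.77/3146.70 = 0.9740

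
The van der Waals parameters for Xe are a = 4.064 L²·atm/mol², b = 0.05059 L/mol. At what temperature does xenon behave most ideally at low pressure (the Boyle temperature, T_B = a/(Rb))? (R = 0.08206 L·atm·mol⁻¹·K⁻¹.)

For a van der Waals gas the second virial coefficient B₂ = b − a/(RT) vanishes at T_B = a/(Rb).
T_B = 4.064/(0.08206×0.05059) = 4.064/0.0041514 = 978.9 K

T_B ≈ 978.9 K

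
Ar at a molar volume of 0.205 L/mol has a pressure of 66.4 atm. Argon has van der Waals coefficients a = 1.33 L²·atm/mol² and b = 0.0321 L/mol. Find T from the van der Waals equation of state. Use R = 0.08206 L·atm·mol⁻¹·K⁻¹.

T = (P + a/V_m²)(V_m − b)/R
P + a/V_m² = 66.4 + 1.33/(0.205)² = 98.048 atm
V_m − b = 0.205 − 0.0321 = 0.17290 L/mol
T = (98.048)(0.17290)/0.08206 = 206.6 K

T ≈ 206.6 K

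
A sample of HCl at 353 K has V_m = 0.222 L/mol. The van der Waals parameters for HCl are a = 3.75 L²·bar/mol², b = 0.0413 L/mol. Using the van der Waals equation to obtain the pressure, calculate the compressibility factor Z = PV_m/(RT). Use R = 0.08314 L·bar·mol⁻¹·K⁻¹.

P = RT/(V_m − b) − a/V_m² = (0.08314)(353)/(0.222 − 0.0413) − 3.75/(0.222)²
  = 29.348/0.18070 − 76.090 = 162.41 − 76.090 = 86.32 bar
Z = PV_m/(RT) = (86.32)(0.222)/((0.08314)(353)) = 19.163/29.348 = 0.6530

Z ≈ 0.6530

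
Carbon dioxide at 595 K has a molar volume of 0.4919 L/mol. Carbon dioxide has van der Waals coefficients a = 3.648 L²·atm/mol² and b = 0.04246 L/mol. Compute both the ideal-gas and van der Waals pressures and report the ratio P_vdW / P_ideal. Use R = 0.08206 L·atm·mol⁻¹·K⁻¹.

P_vdW / P_ideal ≈ 0.9426

Ideal: P_ideal = RT/V_m = (0.08206)(595)/0.4919 = 99.2594 atm
vdW: P = RT/(V_m − b) − a/V_m² = 48.8257/0.449440 − 3.648/0.241966 = 108.637 − 15.0765 = 93.561 atm
Ratio = 93.561/99.2594 = 0.9426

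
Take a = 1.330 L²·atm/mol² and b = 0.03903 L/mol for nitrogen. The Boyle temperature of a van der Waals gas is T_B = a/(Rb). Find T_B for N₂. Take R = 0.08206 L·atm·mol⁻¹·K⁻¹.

For a van der Waals gas the second virial coefficient B₂ = b − a/(RT) vanishes at T_B = a/(Rb).
T_B = 1.330/(0.08206×0.03903) = 1.330/0.0032028 = 415.3 K

T_B ≈ 415.3 K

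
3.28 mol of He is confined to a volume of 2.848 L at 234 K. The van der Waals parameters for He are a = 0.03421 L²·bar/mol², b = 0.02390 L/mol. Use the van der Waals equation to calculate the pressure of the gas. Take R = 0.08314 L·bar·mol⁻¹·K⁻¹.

P ≈ 22.99 bar

P = nRT/(V − nb) − a n²/V²
nRT/(V − nb) = (3.28)(0.08314)(234)/(2.848 − 3.28×0.02390) = 63.812/2.7696 = 23.040 bar
a n²/V² = (0.03421)(3.28)²/(2.848)² = 0.045375 bar
P = 23.040 − 0.045375 = 22.99 bar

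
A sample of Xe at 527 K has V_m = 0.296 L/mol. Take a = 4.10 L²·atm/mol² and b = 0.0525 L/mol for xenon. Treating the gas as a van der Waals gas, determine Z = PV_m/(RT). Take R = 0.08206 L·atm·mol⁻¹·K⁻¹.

P = RT/(V_m − b) − a/V_m² = (0.08206)(527)/(0.296 − 0.0525) − 4.10/(0.296)²
  = 43.246/0.24350 − 46.795 = 177.60 − 46.795 = 130.81 atm
Z = PV_m/(RT) = (130.81)(0.296)/((0.08206)(527)) = 38.720/43.246 = 0.8953

Z ≈ 0.8953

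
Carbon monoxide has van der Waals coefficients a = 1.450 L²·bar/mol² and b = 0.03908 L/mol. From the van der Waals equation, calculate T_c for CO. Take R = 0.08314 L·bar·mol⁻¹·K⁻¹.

For a van der Waals gas, T_c = 8a/(27Rb).
T_c = 8×1.450/(27×0.08314×0.03908) = 11.600/0.087726 = 132.2 K

T_c ≈ 132.2 K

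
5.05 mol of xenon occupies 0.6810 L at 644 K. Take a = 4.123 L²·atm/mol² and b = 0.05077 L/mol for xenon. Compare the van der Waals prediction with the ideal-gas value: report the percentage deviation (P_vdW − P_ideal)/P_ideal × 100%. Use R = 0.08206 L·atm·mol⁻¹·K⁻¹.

Ideal: P_ideal = nRT/V = (5.05)(0.08206)(644)/0.6810 = 391.888 atm
vdW: P = nRT/(V − nb) − a n²/V² = 266.876/0.424612 − 105.147/0.463761 = 628.517 − 226.727 = 401.790 atm
% deviation = (401.790 − 391.888)/391.888 × 100% = 2.53%

2.53 %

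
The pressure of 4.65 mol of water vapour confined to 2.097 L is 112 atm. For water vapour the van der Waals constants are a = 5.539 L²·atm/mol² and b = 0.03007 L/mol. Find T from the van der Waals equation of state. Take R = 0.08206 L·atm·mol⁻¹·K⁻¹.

T = (P + a n²/V²)(V − nb)/(nR)
P + a n²/V² = 112 + (5.539)(4.65)²/(2.097)² = 139.24 atm
V − nb = 2.097 − (4.65)(0.03007) = 1.9572 L
T = (139.24)(1.9572)/((4.65)(0.08206)) = 714.2 K

T ≈ 714.2 K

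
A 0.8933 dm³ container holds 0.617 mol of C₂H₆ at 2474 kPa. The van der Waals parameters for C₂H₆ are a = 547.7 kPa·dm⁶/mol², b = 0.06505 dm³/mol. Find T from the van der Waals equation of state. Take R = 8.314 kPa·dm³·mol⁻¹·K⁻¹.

T ≈ 454.9 K

T = (P + a n²/V²)(V − nb)/(nR)
P + a n²/V² = 2474 + (547.7)(0.617)²/(0.8933)² = 2735.3 kPa
V − nb = 0.8933 − (0.617)(0.06505) = 0.85316 dm³
T = (2735.3)(0.85316)/((0.617)(8.314)) = 454.9 K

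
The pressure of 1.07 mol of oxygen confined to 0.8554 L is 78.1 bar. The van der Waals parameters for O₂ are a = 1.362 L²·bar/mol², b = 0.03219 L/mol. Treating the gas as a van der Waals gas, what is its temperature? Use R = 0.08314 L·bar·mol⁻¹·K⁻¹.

T ≈ 740.4 K

T = (P + a n²/V²)(V − nb)/(nR)
P + a n²/V² = 78.1 + (1.362)(1.07)²/(0.8554)² = 80.231 bar
V − nb = 0.8554 − (1.07)(0.03219) = 0.82096 L
T = (80.231)(0.82096)/((1.07)(0.08314)) = 740.4 K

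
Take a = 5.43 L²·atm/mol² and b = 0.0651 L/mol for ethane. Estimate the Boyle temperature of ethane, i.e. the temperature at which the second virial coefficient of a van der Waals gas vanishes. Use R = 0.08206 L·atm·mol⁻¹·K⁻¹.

T_B ≈ 1016 K

For a van der Waals gas the second virial coefficient B₂ = b − a/(RT) vanishes at T_B = a/(Rb).
T_B = 5.43/(0.08206×0.0651) = 5.43/0.0053421 = 1016 K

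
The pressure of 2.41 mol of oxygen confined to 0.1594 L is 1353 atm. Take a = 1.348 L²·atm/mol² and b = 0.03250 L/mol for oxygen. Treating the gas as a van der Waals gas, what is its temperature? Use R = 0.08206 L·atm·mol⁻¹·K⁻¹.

T ≈ 681.0 K

T = (P + a n²/V²)(V − nb)/(nR)
P + a n²/V² = 1353 + (1.348)(2.41)²/(0.1594)² = 1661.1 atm
V − nb = 0.1594 − (2.41)(0.03250) = 0.081075 L
T = (1661.1)(0.081075)/((2.41)(0.08206)) = 681.0 K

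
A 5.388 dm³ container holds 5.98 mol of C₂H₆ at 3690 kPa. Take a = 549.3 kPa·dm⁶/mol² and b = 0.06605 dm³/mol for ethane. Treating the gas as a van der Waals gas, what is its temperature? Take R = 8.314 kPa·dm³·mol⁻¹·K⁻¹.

T ≈ 438.5 K

T = (P + a n²/V²)(V − nb)/(nR)
P + a n²/V² = 3690 + (549.3)(5.98)²/(5.388)² = 4366.6 kPa
V − nb = 5.388 − (5.98)(0.06605) = 4.9930 dm³
T = (4366.6)(4.9930)/((5.98)(8.314)) = 438.5 K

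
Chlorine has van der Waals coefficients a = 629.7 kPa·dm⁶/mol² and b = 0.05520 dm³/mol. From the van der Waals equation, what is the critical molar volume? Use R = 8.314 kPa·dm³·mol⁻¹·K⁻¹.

V_m,c ≈ 0.1656 dm³/mol

For a van der Waals gas, V_m,c = 3b.
V_m,c = 3×0.05520 = 0.1656 dm³/mol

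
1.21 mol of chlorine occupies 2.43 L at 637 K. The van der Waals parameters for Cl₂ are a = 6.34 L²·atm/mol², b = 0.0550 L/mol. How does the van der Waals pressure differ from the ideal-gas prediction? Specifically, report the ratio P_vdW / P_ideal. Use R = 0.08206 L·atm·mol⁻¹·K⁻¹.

Ideal: P_ideal = nRT/V = (1.21)(0.08206)(637)/2.43 = 26.0286 atm
vdW: P = nRT/(V − nb) − a n²/V² = 63.2494/2.36345 − 9.28239/5.90490 = 26.7615 − 1.57198 = 25.1895 atm
Ratio = 25.1895/26.0286 = 0.9678

P_vdW / P_ideal ≈ 0.9678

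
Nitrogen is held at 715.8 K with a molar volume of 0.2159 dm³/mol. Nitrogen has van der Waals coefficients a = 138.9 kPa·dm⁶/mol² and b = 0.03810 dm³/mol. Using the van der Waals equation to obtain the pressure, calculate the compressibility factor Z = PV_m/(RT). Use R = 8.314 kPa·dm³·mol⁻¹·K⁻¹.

P = RT/(V_m − b) − a/V_m² = (8.314)(715.8)/(0.2159 − 0.03810) − 138.9/(0.2159)²
  = 5951.2/0.17780 − 2979.9 = 33471 − 2979.9 = 30491 kPa
Z = PV_m/(RT) = (30491)(0.2159)/((8.314)(715.8)) = 6583.0/5951.2 = 1.106

Z ≈ 1.106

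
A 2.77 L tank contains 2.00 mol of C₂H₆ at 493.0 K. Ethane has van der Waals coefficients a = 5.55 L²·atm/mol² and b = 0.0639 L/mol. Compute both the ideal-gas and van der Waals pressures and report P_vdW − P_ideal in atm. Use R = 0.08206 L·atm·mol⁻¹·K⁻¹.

ΔP ≈ -1.480 atm

Ideal: P_ideal = nRT/V = (2.00)(0.08206)(493.0)/2.77 = 29.2098 atm
vdW: P = nRT/(V − nb) − a n²/V² = 80.9112/2.64220 − 22.2000/7.67290 = 30.6227 − 2.89330 = 27.7294 atm
ΔP = 27.7294 − 29.2098 = -1.480 atm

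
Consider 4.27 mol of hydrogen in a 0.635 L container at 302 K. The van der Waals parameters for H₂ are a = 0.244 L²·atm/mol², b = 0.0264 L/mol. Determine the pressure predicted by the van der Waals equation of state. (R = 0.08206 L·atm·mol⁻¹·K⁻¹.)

P = nRT/(V − nb) − a n²/V²
nRT/(V − nb) = (4.27)(0.08206)(302)/(0.635 − 4.27×0.0264) = 105.82/0.52227 = 202.62 atm
a n²/V² = (0.244)(4.27)²/(0.635)² = 11.033 atm
P = 202.62 − 11.033 = 191.6 atm

P ≈ 191.6 atm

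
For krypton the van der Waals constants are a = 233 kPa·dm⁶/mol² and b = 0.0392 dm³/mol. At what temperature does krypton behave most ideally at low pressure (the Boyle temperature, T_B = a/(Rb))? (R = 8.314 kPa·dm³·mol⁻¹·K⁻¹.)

For a van der Waals gas the second virial coefficient B₂ = b − a/(RT) vanishes at T_B = a/(Rb).
T_B = 233/(8.314×0.0392) = 233/0.32591 = 714.9 K

T_B ≈ 714.9 K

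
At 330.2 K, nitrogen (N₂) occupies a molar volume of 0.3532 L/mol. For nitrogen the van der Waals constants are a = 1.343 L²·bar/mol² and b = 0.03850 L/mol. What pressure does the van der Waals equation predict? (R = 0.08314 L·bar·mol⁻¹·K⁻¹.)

P = RT/(V_m − b) − a/V_m²
RT/(V_m − b) = (0.08314)(330.2)/(0.3532 − 0.03850) = 27.453/0.31470 = 87.235 bar
a/V_m² = 1.343/(0.3532)² = 10.766 bar
P = 87.235 − 10.766 = 76.47 bar

P ≈ 76.47 bar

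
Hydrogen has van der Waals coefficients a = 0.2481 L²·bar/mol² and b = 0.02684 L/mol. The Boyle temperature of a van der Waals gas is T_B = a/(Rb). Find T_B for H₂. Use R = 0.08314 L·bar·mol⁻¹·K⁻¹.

For a van der Waals gas the second virial coefficient B₂ = b − a/(RT) vanishes at T_B = a/(Rb).
T_B = 0.2481/(0.08314×0.02684) = 0.2481/0.0022315 = 111.2 K

T_B ≈ 111.2 K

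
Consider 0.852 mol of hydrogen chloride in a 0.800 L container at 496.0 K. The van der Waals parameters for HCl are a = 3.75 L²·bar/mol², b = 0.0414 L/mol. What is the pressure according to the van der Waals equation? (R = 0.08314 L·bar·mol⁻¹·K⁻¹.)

P = nRT/(V − nb) − a n²/V²
nRT/(V − nb) = (0.852)(0.08314)(496.0)/(0.800 − 0.852×0.0414) = 35.134/0.76473 = 45.943 bar
a n²/V² = (3.75)(0.852)²/(0.800)² = 4.2533 bar
P = 45.943 − 4.2533 = 41.69 bar

P ≈ 41.69 bar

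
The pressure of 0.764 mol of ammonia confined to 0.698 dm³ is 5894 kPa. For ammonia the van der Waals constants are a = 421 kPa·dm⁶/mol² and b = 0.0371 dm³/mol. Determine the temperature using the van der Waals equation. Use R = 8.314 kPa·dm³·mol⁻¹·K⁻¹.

T ≈ 674.6 K

T = (P + a n²/V²)(V − nb)/(nR)
P + a n²/V² = 5894 + (421)(0.764)²/(0.698)² = 6398.4 kPa
V − nb = 0.698 − (0.764)(0.0371) = 0.66966 dm³
T = (6398.4)(0.66966)/((0.764)(8.314)) = 674.6 K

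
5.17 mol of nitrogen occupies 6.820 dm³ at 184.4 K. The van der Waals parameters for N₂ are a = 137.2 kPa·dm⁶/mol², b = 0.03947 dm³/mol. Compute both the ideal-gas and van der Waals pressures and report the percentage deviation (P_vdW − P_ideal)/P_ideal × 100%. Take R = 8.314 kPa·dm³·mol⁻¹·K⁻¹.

-3.70 %

Ideal: P_ideal = nRT/V = (5.17)(8.314)(184.4)/6.820 = 1162.19 kPa
vdW: P = nRT/(V − nb) − a n²/V² = 7926.14/6.61594 − 3667.21/46.5124 = 1198.04 − 78.8437 = 1119.20 kPa
% deviation = (1119.20 − 1162.19)/1162.19 × 100% = -3.70%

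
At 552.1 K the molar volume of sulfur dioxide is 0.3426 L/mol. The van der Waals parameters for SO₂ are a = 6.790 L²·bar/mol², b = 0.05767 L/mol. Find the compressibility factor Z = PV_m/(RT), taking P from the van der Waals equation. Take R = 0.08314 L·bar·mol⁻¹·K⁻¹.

P = RT/(V_m − b) − a/V_m² = (0.08314)(552.1)/(0.3426 − 0.05767) − 6.790/(0.3426)²
  = 45.902/0.28493 − 57.849 = 161.10 − 57.849 = 103.25 bar
Z = PV_m/(RT) = (103.25)(0.3426)/((0.08314)(552.1)) = 35.373/45.902 = 0.7706

Z ≈ 0.7706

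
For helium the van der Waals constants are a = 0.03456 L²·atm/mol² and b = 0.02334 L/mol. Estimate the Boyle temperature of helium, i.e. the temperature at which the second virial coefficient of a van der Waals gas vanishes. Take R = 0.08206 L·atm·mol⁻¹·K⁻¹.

For a van der Waals gas the second virial coefficient B₂ = b − a/(RT) vanishes at T_B = a/(Rb).
T_B = 0.03456/(0.08206×0.02334) = 0.03456/0.0019153 = 18.04 K

T_B ≈ 18.04 K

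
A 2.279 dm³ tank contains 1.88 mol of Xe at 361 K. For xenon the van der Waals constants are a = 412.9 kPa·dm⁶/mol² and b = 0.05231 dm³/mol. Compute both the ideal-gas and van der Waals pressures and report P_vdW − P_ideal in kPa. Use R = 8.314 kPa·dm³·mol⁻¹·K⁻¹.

Ideal: P_ideal = nRT/V = (1.88)(8.314)(361)/2.279 = 2475.89 kPa
vdW: P = nRT/(V − nb) − a n²/V² = 5642.55/2.18066 − 1459.35/5.19384 = 2587.54 − 280.977 = 2306.56 kPa
ΔP = 2306.56 − 2475.89 = -169.3 kPa

ΔP ≈ -169.3 kPa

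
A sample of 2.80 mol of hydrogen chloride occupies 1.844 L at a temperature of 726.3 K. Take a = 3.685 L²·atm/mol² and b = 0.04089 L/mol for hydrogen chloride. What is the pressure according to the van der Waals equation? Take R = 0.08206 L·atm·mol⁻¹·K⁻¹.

P ≈ 87.99 atm

P = nRT/(V − nb) − a n²/V²
nRT/(V − nb) = (2.80)(0.08206)(726.3)/(1.844 − 2.80×0.04089) = 166.88/1.7295 = 96.490 atm
a n²/V² = (3.685)(2.80)²/(1.844)² = 8.4963 atm
P = 96.490 − 8.4963 = 87.99 atm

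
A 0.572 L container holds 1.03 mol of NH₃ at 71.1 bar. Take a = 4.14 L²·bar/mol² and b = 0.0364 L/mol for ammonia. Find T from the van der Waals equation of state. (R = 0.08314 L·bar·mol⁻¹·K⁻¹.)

T ≈ 527.6 K

T = (P + a n²/V²)(V − nb)/(nR)
P + a n²/V² = 71.1 + (4.14)(1.03)²/(0.572)² = 84.524 bar
V − nb = 0.572 − (1.03)(0.0364) = 0.53451 L
T = (84.524)(0.53451)/((1.03)(0.08314)) = 527.6 K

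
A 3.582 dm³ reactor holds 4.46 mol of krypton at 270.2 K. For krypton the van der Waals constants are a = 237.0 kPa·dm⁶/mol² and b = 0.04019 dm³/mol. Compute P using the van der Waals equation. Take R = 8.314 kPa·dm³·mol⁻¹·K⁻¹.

P ≈ 2577 kPa

P = nRT/(V − nb) − a n²/V²
nRT/(V − nb) = (4.46)(8.314)(270.2)/(3.582 − 4.46×0.04019) = 10019/3.4028 = 2944.3 kPa
a n²/V² = (237.0)(4.46)²/(3.582)² = 367.42 kPa
P = 2944.3 − 367.42 = 2577 kPa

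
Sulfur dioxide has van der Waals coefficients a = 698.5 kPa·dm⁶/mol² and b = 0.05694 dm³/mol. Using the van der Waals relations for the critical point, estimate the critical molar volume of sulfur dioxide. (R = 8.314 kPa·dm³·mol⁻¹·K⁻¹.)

V_m,c ≈ 0.1708 dm³/mol

For a van der Waals gas, V_m,c = 3b.
V_m,c = 3×0.05694 = 0.1708 dm³/mol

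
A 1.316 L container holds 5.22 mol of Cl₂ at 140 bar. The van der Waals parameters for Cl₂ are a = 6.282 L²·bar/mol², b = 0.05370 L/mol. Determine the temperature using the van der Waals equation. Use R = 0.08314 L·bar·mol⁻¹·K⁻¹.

T = (P + a n²/V²)(V − nb)/(nR)
P + a n²/V² = 140 + (6.282)(5.22)²/(1.316)² = 238.84 bar
V − nb = 1.316 − (5.22)(0.05370) = 1.0357 L
T = (238.84)(1.0357)/((5.22)(0.08314)) = 570.0 K

T ≈ 570.0 K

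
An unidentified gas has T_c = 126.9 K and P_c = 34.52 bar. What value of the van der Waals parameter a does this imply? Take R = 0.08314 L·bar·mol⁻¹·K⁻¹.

From T_c = 8a/(27Rb) and P_c = a/(27b²): a = 27 R² T_c²/(64 P_c).
a = 27×(0.08314)²×(126.9)²/(64×34.52) = 3005.4/2209.3 = 1.360 L²·bar/mol²

a ≈ 1.360 L²·bar/mol²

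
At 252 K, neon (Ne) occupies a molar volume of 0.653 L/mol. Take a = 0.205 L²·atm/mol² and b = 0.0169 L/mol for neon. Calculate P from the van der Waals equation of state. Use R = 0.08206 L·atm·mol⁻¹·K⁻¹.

P = RT/(V_m − b) − a/V_m²
RT/(V_m − b) = (0.08206)(252)/(0.653 − 0.0169) = 20.679/0.63610 = 32.509 atm
a/V_m² = 0.205/(0.653)² = 0.48076 atm
P = 32.509 − 0.48076 = 32.03 atm

P ≈ 32.03 atm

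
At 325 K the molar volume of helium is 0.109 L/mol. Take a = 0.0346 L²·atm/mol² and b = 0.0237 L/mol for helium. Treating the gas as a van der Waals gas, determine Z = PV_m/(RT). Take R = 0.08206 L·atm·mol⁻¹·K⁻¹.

Z ≈ 1.266

P = RT/(V_m − b) − a/V_m² = (0.08206)(325)/(0.109 − 0.0237) − 0.0346/(0.109)²
  = 26.670/0.085300 − 2.9122 = 312.66 − 2.9122 = 309.75 atm
Z = PV_m/(RT) = (309.75)(0.109)/((0.08206)(325)) = 33.763/26.670 = 1.266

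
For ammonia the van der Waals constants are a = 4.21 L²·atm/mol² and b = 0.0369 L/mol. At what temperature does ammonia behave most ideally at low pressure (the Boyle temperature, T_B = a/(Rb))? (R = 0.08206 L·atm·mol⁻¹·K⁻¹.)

T_B ≈ 1390 K

For a van der Waals gas the second virial coefficient B₂ = b − a/(RT) vanishes at T_B = a/(Rb).
T_B = 4.21/(0.08206×0.0369) = 4.21/0.0030280 = 1390 K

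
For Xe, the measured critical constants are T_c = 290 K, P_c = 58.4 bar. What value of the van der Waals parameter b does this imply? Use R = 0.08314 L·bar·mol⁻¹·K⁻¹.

b ≈ 0.05161 L/mol

From T_c = 8a/(27Rb) and P_c = a/(27b²): b = R T_c/(8 P_c).
b = (0.08314)(290)/(8×58.4) = 24.111/467.20 = 0.05161 L/mol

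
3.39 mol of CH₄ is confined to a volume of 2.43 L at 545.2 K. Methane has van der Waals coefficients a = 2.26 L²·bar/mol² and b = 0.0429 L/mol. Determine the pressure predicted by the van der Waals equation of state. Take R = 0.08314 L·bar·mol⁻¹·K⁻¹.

P ≈ 62.86 bar

P = nRT/(V − nb) − a n²/V²
nRT/(V − nb) = (3.39)(0.08314)(545.2)/(2.43 − 3.39×0.0429) = 153.66/2.2846 = 67.259 bar
a n²/V² = (2.26)(3.39)²/(2.43)² = 4.3984 bar
P = 67.259 − 4.3984 = 62.86 bar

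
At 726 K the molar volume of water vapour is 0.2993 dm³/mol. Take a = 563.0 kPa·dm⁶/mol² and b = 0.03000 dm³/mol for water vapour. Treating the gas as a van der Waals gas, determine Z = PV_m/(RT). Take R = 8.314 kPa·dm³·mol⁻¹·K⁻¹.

P = RT/(V_m − b) − a/V_m² = (8.314)(726)/(0.2993 − 0.03000) − 563.0/(0.2993)²
  = 6036.0/0.26930 − 6284.9 = 22414 − 6284.9 = 16129 kPa
Z = PV_m/(RT) = (16129)(0.2993)/((8.314)(726)) = 4827.4/6036.0 = 0.7998

Z ≈ 0.7998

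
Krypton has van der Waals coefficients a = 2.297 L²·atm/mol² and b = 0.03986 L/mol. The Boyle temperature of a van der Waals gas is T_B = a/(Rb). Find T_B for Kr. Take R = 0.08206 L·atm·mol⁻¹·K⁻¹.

T_B ≈ 702.3 K

For a van der Waals gas the second virial coefficient B₂ = b − a/(RT) vanishes at T_B = a/(Rb).
T_B = 2.297/(0.08206×0.03986) = 2.297/0.0032709 = 702.3 K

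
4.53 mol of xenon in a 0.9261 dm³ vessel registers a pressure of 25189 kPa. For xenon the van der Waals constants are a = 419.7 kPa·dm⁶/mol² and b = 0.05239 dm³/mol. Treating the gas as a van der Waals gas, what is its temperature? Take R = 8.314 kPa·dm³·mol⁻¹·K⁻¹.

T = (P + a n²/V²)(V − nb)/(nR)
P + a n²/V² = 25189 + (419.7)(4.53)²/(0.9261)² = 35231 kPa
V − nb = 0.9261 − (4.53)(0.05239) = 0.68877 dm³
T = (35231)(0.68877)/((4.53)(8.314)) = 644.3 K

T ≈ 644.3 K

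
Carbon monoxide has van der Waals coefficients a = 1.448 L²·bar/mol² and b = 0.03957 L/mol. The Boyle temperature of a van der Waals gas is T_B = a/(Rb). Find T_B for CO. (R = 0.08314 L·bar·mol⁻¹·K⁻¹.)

For a van der Waals gas the second virial coefficient B₂ = b − a/(RT) vanishes at T_B = a/(Rb).
T_B = 1.448/(0.08314×0.03957) = 1.448/0.0032898 = 440.1 K

T_B ≈ 440.1 K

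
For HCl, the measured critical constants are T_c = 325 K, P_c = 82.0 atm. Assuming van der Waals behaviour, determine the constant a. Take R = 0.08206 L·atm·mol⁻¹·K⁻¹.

a ≈ 3.659 L²·atm/mol²

From T_c = 8a/(27Rb) and P_c = a/(27b²): a = 27 R² T_c²/(64 P_c).
a = 27×(0.08206)²×(325)²/(64×82.0) = 19204/5248.0 = 3.659 L²·atm/mol²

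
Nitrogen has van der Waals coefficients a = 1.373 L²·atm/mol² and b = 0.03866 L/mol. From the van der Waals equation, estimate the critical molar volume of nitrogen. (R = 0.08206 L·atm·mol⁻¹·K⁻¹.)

V_m,c ≈ 0.1160 L/mol

For a van der Waals gas, V_m,c = 3b.
V_m,c = 3×0.03866 = 0.1160 L/mol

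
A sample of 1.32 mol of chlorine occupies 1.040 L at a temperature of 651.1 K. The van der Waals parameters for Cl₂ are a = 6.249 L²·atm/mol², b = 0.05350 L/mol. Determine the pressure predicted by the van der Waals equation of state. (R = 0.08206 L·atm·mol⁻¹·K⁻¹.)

P ≈ 62.69 atm

P = nRT/(V − nb) − a n²/V²
nRT/(V − nb) = (1.32)(0.08206)(651.1)/(1.040 − 1.32×0.05350) = 70.527/0.96938 = 72.755 atm
a n²/V² = (6.249)(1.32)²/(1.040)² = 10.067 atm
P = 72.755 − 10.067 = 62.69 atm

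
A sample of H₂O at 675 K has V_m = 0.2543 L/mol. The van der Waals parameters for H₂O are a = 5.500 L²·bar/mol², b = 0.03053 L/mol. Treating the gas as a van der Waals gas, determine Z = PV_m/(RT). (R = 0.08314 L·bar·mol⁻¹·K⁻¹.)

Z ≈ 0.7510

P = RT/(V_m − b) − a/V_m² = (0.08314)(675)/(0.2543 − 0.03053) − 5.500/(0.2543)²
  = 56.120/0.22377 − 85.049 = 250.79 − 85.049 = 165.74 bar
Z = PV_m/(RT) = (165.74)(0.2543)/((0.08314)(675)) = 42.148/56.120 = 0.7510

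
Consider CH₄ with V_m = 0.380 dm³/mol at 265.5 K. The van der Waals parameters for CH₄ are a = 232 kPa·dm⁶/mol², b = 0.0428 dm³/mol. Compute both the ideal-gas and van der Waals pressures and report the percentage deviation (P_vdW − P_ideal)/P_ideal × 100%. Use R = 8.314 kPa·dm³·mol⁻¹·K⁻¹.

-14.97 %

Ideal: P_ideal = RT/V_m = (8.314)(265.5)/0.380 = 5808.86 kPa
vdW: P = RT/(V_m − b) − a/V_m² = 2207.37/0.337200 − 232/0.144400 = 6546.17 − 1606.65 = 4939.52 kPa
% deviation = (4939.52 − 5808.86)/5808.86 × 100% = -14.97%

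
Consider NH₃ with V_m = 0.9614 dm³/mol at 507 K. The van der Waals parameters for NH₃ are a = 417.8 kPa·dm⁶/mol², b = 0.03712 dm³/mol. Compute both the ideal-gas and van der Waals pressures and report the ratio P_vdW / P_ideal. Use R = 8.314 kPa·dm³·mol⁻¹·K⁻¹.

P_vdW / P_ideal ≈ 0.9371

Ideal: P_ideal = RT/V_m = (8.314)(507)/0.9614 = 4384.44 kPa
vdW: P = RT/(V_m − b) − a/V_m² = 4215.20/0.924280 − 417.8/0.924290 = 4560.52 − 452.023 = 4108.50 kPa
Ratio = 4108.50/4384.44 = 0.9371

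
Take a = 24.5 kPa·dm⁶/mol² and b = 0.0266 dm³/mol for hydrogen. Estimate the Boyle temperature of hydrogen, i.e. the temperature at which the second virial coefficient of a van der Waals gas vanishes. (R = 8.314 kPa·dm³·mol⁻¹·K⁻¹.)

T_B ≈ 110.8 K

For a van der Waals gas the second virial coefficient B₂ = b − a/(RT) vanishes at T_B = a/(Rb).
T_B = 24.5/(8.314×0.0266) = 24.5/0.22115 = 110.8 K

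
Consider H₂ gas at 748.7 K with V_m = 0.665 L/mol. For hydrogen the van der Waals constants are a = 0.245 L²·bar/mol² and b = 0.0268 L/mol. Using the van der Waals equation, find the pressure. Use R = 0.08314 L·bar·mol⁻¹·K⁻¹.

P ≈ 96.98 bar

P = RT/(V_m − b) − a/V_m²
RT/(V_m − b) = (0.08314)(748.7)/(0.665 − 0.0268) = 62.247/0.63820 = 97.535 bar
a/V_m² = 0.245/(0.665)² = 0.55402 bar
P = 97.535 − 0.55402 = 96.98 bar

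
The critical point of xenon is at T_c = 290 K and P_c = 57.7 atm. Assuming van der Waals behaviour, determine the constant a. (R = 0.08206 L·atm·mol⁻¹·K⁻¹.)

a ≈ 4.141 L²·atm/mol²

From T_c = 8a/(27Rb) and P_c = a/(27b²): a = 27 R² T_c²/(64 P_c).
a = 27×(0.08206)²×(290)²/(64×57.7) = 15291/3692.8 = 4.141 L²·atm/mol²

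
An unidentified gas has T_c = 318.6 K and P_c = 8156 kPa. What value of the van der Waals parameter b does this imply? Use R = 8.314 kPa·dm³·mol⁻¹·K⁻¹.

From T_c = 8a/(27Rb) and P_c = a/(27b²): b = R T_c/(8 P_c).
b = (8.314)(318.6)/(8×8156) = 2648.8/65248 = 0.04060 dm³/mol

b ≈ 0.04060 dm³/mol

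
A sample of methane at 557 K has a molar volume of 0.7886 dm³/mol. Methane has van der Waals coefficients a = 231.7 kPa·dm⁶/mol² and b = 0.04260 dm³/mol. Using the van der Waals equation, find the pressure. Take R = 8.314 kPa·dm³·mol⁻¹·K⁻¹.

P ≈ 5835 kPa

P = RT/(V_m − b) − a/V_m²
RT/(V_m − b) = (8.314)(557)/(0.7886 − 0.04260) = 4630.9/0.74600 = 6207.6 kPa
a/V_m² = 231.7/(0.7886)² = 372.57 kPa
P = 6207.6 − 372.57 = 5835 kPa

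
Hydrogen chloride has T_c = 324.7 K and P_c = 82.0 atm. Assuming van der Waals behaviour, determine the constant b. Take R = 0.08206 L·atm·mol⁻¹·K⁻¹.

b ≈ 0.04062 L/mol

From T_c = 8a/(27Rb) and P_c = a/(27b²): b = R T_c/(8 P_c).
b = (0.08206)(324.7)/(8×82.0) = 26.645/656.00 = 0.04062 L/mol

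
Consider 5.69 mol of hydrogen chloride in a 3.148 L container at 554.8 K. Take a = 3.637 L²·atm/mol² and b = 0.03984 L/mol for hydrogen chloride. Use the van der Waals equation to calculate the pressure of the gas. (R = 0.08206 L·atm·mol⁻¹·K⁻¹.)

P ≈ 76.79 atm

P = nRT/(V − nb) − a n²/V²
nRT/(V − nb) = (5.69)(0.08206)(554.8)/(3.148 − 5.69×0.03984) = 259.05/2.9213 = 88.676 atm
a n²/V² = (3.637)(5.69)²/(3.148)² = 11.882 atm
P = 88.676 − 11.882 = 76.79 atm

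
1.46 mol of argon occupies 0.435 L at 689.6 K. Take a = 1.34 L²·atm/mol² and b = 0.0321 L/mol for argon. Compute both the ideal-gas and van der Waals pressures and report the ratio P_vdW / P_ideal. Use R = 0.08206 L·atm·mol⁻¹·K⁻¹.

P_vdW / P_ideal ≈ 1.041

Ideal: P_ideal = nRT/V = (1.46)(0.08206)(689.6)/0.435 = 189.929 atm
vdW: P = nRT/(V − nb) − a n²/V² = 82.6193/0.388134 − 2.85634/0.189225 = 212.863 − 15.0949 = 197.768 atm
Ratio = 197.768/189.929 = 1.041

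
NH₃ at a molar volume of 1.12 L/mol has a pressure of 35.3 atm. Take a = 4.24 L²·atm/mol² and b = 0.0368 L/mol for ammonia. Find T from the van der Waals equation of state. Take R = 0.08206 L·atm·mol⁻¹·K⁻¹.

T ≈ 510.6 K

T = (P + a/V_m²)(V_m − b)/R
P + a/V_m² = 35.3 + 4.24/(1.12)² = 38.680 atm
V_m − b = 1.12 − 0.0368 = 1.0832 L/mol
T = (38.680)(1.0832)/0.08206 = 510.6 K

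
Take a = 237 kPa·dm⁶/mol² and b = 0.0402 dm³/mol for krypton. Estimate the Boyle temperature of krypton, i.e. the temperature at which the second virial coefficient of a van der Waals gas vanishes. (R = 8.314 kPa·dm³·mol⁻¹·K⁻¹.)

T_B ≈ 709.1 K

For a van der Waals gas the second virial coefficient B₂ = b − a/(RT) vanishes at T_B = a/(Rb).
T_B = 237/(8.314×0.0402) = 237/0.33422 = 709.1 K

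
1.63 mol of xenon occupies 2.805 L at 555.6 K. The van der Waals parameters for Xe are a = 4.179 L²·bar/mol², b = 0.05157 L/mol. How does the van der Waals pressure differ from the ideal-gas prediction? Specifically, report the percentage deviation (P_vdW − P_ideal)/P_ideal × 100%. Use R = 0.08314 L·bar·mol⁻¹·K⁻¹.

Ideal: P_ideal = nRT/V = (1.63)(0.08314)(555.6)/2.805 = 26.8427 bar
vdW: P = nRT/(V − nb) − a n²/V² = 75.2939/2.72094 − 11.1032/7.86803 = 27.6720 − 1.41118 = 26.2608 bar
% deviation = (26.2608 − 26.8427)/26.8427 × 100% = -2.17%

-2.17 %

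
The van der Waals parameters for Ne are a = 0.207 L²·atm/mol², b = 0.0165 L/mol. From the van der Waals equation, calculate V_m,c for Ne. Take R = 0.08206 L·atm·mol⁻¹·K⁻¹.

V_m,c ≈ 0.04950 L/mol

For a van der Waals gas, V_m,c = 3b.
V_m,c = 3×0.0165 = 0.04950 L/mol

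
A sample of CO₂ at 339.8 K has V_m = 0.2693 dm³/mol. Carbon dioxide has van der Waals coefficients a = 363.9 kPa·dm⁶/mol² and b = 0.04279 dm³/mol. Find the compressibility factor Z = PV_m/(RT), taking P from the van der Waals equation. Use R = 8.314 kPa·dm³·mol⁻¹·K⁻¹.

P = RT/(V_m − b) − a/V_m² = (8.314)(339.8)/(0.2693 − 0.04279) − 363.9/(0.2693)²
  = 2825.1/0.22651 − 5017.8 = 12472 − 5017.8 = 7454 kPa
Z = PV_m/(RT) = (7454)(0.2693)/((8.314)(339.8)) = 2007.4/2825.1 = 0.7106

Z ≈ 0.7106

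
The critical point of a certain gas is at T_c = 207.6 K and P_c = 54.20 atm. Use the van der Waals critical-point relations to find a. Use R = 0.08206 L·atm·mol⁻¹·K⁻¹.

a ≈ 2.259 L²·atm/mol²

From T_c = 8a/(27Rb) and P_c = a/(27b²): a = 27 R² T_c²/(64 P_c).
a = 27×(0.08206)²×(207.6)²/(64×54.20) = 7835.8/3468.8 = 2.259 L²·atm/mol²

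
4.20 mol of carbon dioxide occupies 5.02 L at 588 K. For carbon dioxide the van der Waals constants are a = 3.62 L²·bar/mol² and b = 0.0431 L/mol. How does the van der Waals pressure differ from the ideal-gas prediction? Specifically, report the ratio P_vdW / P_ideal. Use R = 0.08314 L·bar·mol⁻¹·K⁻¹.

Ideal: P_ideal = nRT/V = (4.20)(0.08314)(588)/5.02 = 40.9009 bar
vdW: P = nRT/(V − nb) − a n²/V² = 205.323/4.83898 − 63.8568/25.2004 = 42.4310 − 2.53396 = 39.8970 bar
Ratio = 39.8970/40.9009 = 0.9755

P_vdW / P_ideal ≈ 0.9755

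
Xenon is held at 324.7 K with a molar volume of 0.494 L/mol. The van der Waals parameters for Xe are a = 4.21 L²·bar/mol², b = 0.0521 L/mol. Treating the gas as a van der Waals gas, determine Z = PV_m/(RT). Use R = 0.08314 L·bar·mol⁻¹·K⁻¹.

P = RT/(V_m − b) − a/V_m² = (0.08314)(324.7)/(0.494 − 0.0521) − 4.21/(0.494)²
  = 26.996/0.44190 − 17.252 = 61.091 − 17.252 = 43.839 bar
Z = PV_m/(RT) = (43.839)(0.494)/((0.08314)(324.7)) = 21.656/26.996 = 0.8022

Z ≈ 0.8022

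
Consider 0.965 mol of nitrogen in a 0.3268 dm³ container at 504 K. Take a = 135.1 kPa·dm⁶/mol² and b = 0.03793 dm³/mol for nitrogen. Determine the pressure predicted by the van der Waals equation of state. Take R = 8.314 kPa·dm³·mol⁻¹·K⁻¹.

P = nRT/(V − nb) − a n²/V²
nRT/(V − nb) = (0.965)(8.314)(504)/(0.3268 − 0.965×0.03793) = 4043.6/0.29020 = 13934 kPa
a n²/V² = (135.1)(0.965)²/(0.3268)² = 1178.0 kPa
P = 13934 − 1178.0 = 12756 kPa

P ≈ 12756 kPa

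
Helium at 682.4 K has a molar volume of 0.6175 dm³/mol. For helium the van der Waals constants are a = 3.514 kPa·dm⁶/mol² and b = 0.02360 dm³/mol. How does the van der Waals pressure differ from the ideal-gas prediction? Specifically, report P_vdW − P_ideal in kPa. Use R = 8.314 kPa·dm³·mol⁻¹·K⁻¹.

ΔP ≈ 355.9 kPa

Ideal: P_ideal = RT/V_m = (8.314)(682.4)/0.6175 = 9187.81 kPa
vdW: P = RT/(V_m − b) − a/V_m² = 5673.47/0.593900 − 3.514/0.381306 = 9552.90 − 9.21570 = 9543.68 kPa
ΔP = 9543.68 − 9187.81 = 355.9 kPa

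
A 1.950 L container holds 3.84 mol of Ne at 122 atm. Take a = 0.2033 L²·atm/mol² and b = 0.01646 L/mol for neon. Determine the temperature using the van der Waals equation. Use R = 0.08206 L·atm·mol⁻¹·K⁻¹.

T ≈ 735.2 K

T = (P + a n²/V²)(V − nb)/(nR)
P + a n²/V² = 122 + (0.2033)(3.84)²/(1.950)² = 122.79 atm
V − nb = 1.950 − (3.84)(0.01646) = 1.8868 L
T = (122.79)(1.8868)/((3.84)(0.08206)) = 735.2 K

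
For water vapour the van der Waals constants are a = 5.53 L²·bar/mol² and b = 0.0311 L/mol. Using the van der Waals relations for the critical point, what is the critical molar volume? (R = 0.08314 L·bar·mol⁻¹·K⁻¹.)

V_m,c ≈ 0.09330 L/mol

For a van der Waals gas, V_m,c = 3b.
V_m,c = 3×0.0311 = 0.09330 L/mol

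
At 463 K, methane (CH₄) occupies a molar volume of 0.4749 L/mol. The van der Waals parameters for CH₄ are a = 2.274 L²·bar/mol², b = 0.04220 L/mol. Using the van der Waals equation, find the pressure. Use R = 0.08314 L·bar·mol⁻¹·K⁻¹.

P ≈ 78.88 bar

P = RT/(V_m − b) − a/V_m²
RT/(V_m − b) = (0.08314)(463)/(0.4749 − 0.04220) = 38.494/0.43270 = 88.962 bar
a/V_m² = 2.274/(0.4749)² = 10.083 bar
P = 88.962 − 10.083 = 78.88 bar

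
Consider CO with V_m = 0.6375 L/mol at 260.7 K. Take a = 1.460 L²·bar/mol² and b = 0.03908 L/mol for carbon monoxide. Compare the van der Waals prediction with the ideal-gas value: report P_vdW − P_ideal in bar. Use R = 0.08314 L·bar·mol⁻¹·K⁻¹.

Ideal: P_ideal = RT/V_m = (0.08314)(260.7)/0.6375 = 33.9994 bar
vdW: P = RT/(V_m − b) − a/V_m² = 21.6746/0.598420 − 1.460/0.406406 = 36.2197 − 3.59247 = 32.6272 bar
ΔP = 32.6272 − 33.9994 = -1.372 bar

ΔP ≈ -1.372 bar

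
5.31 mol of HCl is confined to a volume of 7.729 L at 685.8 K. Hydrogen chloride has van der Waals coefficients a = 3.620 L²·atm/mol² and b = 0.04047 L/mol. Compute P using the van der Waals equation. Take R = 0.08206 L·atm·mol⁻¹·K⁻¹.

P ≈ 38.06 atm

P = nRT/(V − nb) − a n²/V²
nRT/(V − nb) = (5.31)(0.08206)(685.8)/(7.729 − 5.31×0.04047) = 298.83/7.5141 = 39.769 atm
a n²/V² = (3.620)(5.31)²/(7.729)² = 1.7086 atm
P = 39.769 − 1.7086 = 38.06 atm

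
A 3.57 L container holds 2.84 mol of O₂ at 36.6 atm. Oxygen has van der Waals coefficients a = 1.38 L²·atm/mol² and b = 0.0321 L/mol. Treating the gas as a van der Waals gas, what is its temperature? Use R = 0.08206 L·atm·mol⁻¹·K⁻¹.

T = (P + a n²/V²)(V − nb)/(nR)
P + a n²/V² = 36.6 + (1.38)(2.84)²/(3.57)² = 37.473 atm
V − nb = 3.57 − (2.84)(0.0321) = 3.4788 L
T = (37.473)(3.4788)/((2.84)(0.08206)) = 559.4 K

T ≈ 559.4 K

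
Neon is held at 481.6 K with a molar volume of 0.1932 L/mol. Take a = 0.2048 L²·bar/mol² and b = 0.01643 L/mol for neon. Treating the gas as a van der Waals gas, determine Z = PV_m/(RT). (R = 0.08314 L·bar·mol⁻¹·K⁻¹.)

Z ≈ 1.066

P = RT/(V_m − b) − a/V_m² = (0.08314)(481.6)/(0.1932 − 0.01643) − 0.2048/(0.1932)²
  = 40.040/0.17677 − 5.4868 = 226.51 − 5.4868 = 221.02 bar
Z = PV_m/(RT) = (221.02)(0.1932)/((0.08314)(481.6)) = 42.701/40.040 = 1.066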